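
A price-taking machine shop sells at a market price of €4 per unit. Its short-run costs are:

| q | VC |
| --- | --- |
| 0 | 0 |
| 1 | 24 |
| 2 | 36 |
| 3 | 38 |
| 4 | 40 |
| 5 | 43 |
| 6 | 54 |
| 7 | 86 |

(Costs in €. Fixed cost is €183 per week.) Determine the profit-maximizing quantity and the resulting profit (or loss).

Tabulate TR − TC: q=0: -183; q=1: -203; q=2: -211; q=3: -209; q=4: -207; q=5: -206; q=6: -213; q=7: -241.
Profit is highest at q = 0. Equivalently, the lowest AVC in the table is 43/5 ≈ €8.60 at q = 5, and P = €4 falls below it — price never covers variable cost, so the firm shuts down and loses only its fixed cost.

q = 0 (shut down); profit = -€183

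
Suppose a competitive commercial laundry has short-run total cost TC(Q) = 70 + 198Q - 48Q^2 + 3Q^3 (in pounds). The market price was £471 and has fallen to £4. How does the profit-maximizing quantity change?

Output falls from 13 to 0 (the firm shuts down)

MC = 198 - 96Q + 9Q^2; the shutdown threshold is min AVC = £6 (at Q = 8).
With P = £471 above the shutdown price, P = MC gives Q = 13.
At P = £4 < min AVC = £6, price no longer covers variable cost at any output, so the firm shuts down: Q = 0.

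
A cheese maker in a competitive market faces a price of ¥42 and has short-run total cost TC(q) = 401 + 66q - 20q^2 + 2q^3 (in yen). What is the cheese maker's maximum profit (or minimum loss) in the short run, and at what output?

AVC = 66 - 20q + 2q^2; min AVC = ¥16 at q = 5. Since P = ¥42 ≥ min AVC, the firm produces.
With MC = 66 - 40q + 6q^2, P = MC on the upward-sloping part at q* = 6.
TR = 42·6 = 252. TC = 401 + 108 = 509. Profit = 252 − 509 = -¥257.
That loss of ¥257 beats the ¥401 the firm would lose by shutting down; producing recovers ¥144 of fixed cost.

Profit = -¥257 at q = 6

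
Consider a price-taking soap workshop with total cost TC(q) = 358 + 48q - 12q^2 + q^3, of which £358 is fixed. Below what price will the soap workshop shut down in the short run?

£12 per unit

The shutdown price is the minimum of AVC. VC = 48q - 12q^2 + q^3, so AVC = 48 - 12q + q^2.
dAVC/dq = -12 + 2q = 0 gives q = 6. min AVC = 48 - 12·6 + 6^2 = 12.
So the shutdown price is £12.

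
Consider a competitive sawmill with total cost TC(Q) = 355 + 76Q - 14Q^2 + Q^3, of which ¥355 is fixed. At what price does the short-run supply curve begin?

The shutdown price is the minimum of AVC. VC = 76Q - 14Q^2 + Q^3, so AVC = 76 - 14Q + Q^2.
dAVC/dQ = -14 + 2Q = 0 gives Q = 7. min AVC = 76 - 14·7 + 7^2 = 27.
For P < ¥27 the firm produces nothing.

¥27 per unit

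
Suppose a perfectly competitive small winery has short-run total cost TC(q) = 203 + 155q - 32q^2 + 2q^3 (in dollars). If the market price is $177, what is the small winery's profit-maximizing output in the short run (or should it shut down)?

Variable cost is VC = 155q - 32q^2 + 2q^3, so AVC = VC/q = 155 - 32q + 2q^2 and MC = dTC/dq = 155 - 64q + 6q^2.
The AVC parabola has its vertex at q = 32/4 = 8, where AVC = 155 - 32·8 + 2·8^2 = $27.
Because $177 ≥ $27, revenue can cover variable cost; the firm operates.
Set P = MC: 177 = 155 - 64q + 6q^2 → -22 - 64q + 6q^2 = 0. The roots are q = -1/3 and q = 11; the profit-maximizing output is on the rising part of MC, so q* = 11.
Check: AVC at q = 11 is $45 ≤ P, so revenue covers variable cost.
Profit = P·q − TC = 177·11 − 698 = $1249.

Produce at q = 11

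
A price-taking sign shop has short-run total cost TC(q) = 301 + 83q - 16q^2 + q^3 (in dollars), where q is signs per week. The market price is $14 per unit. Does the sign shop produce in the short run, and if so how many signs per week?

Shut down

Strip out fixed cost: VC = 83q - 16q^2 + q^3. Then AVC = 83 - 16q + q^2 and MC = 83 - 32q + 3q^2.
The AVC parabola has its vertex at q = 16/2 = 8, where AVC = 83 - 16·8 + 8^2 = $19.
With P < min AVC ($14 < $19), every unit sold adds to the loss.
Shutting down limits the loss to fixed cost, $301.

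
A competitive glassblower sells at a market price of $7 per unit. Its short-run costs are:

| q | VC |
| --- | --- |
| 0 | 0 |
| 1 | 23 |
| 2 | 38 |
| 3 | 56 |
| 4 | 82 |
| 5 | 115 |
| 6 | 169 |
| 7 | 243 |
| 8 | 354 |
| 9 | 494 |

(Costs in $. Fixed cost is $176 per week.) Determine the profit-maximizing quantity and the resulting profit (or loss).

q = 0 (shut down); profit = -$176

Tabulate TR − TC: q=0: -176; q=1: -192; q=2: -200; q=3: -211; q=4: -230; q=5: -256; q=6: -303; q=7: -370; q=8: -474; q=9: -607.
Profit is highest at q = 0. Equivalently, the lowest AVC in the table is 56/3 ≈ $18.67 at q = 3, and P = $7 falls below it — price never covers variable cost, so the firm shuts down and loses only its fixed cost.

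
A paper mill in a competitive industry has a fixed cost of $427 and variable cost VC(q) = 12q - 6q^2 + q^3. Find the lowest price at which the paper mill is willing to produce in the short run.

Short-run supply begins at min AVC. From VC = 12q - 6q^2 + q^3, AVC = 12 - 6q + q^2.
At the minimum of AVC, MC = AVC. MC = 12 - 12q + 3q^2; setting MC = AVC gives 2q^2 - 6q = 0, so q = 3. min AVC = 3.
So the shutdown price is $3.

$3 per unit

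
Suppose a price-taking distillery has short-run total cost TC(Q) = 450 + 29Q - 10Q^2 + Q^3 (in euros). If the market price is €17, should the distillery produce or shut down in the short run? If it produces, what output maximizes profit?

Strip out fixed cost: VC = 29Q - 10Q^2 + Q^3. Then AVC = 29 - 10Q + Q^2 and MC = 29 - 20Q + 3Q^2.
The AVC parabola has its vertex at Q = 10/2 = 5, where AVC = 29 - 10·5 + 5^2 = €4.
Since P = €17 ≥ min AVC = €4, price covers variable cost and the firm should produce.
Set P = MC: 17 = 29 - 20Q + 3Q^2 → 12 - 20Q + 3Q^2 = 0. The roots are Q = 2/3 and Q = 6; the profit-maximizing output is on the rising part of MC, so Q* = 6.
Check: AVC at Q = 6 is €5 ≤ P, so revenue covers variable cost.
Profit = P·Q − TC = 17·6 − 480 = -€378, a loss, but smaller than the €450 fixed cost the firm would lose by shutting down.

Produce at Q = 6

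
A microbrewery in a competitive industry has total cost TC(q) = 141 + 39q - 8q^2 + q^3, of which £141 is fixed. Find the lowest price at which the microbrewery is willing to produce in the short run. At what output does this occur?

£23 per unit, at q = 4

Short-run supply begins at min AVC. From VC = 39q - 8q^2 + q^3, AVC = 39 - 8q + q^2.
dAVC/dq = -8 + 2q = 0 gives q = 4. min AVC = 39 - 8·4 + 4^2 = 23.
The firm shuts down for any P below £23.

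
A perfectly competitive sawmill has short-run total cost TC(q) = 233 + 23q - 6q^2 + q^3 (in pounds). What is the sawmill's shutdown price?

£14 per unit

The shutdown price is the minimum of AVC. VC = 23q - 6q^2 + q^3, so AVC = 23 - 6q + q^2.
dAVC/dq = -6 + 2q = 0 gives q = 3. min AVC = 23 - 6·3 + 3^2 = 14.
So the shutdown price is £14.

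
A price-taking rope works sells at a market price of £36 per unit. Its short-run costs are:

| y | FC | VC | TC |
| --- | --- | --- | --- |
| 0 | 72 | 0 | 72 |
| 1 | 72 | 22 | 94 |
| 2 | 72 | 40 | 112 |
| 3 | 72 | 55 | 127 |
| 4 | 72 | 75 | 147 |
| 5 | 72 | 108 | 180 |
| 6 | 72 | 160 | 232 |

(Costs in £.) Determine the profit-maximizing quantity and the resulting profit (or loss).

Tabulate TR − TC: y=0: -72; y=1: -58; y=2: -40; y=3: -19; y=4: -3; y=5: 0; y=6: -16.
Profit is maximized at y = 5. AVC there is 108/5 = £21.60 ≤ P, so producing beats shutting down (which would give -£72).

y = 5; profit = £0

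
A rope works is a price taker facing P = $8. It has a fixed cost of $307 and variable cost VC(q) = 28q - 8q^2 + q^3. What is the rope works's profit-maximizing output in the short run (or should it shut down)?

Variable cost is VC = 28q - 8q^2 + q^3, so AVC = VC/q = 28 - 8q + q^2 and MC = dTC/dq = 28 - 16q + 3q^2.
The AVC parabola has its vertex at q = 8/2 = 4, where AVC = 28 - 8·4 + 4^2 = $12.
With P < min AVC ($8 < $12), every unit sold adds to the loss.
Shutting down limits the loss to fixed cost, $307.

Shut down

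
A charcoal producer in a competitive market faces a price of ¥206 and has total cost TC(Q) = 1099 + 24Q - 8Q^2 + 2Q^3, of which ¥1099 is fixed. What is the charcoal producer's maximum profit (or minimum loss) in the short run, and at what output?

AVC = 24 - 8Q + 2Q^2; min AVC = ¥16 at Q = 2. Since P = ¥206 ≥ min AVC, the firm produces.
With MC = 24 - 16Q + 6Q^2, P = MC on the upward-sloping part at Q* = 7.
TR = 206·7 = 1442. TC = 1099 + 462 = 1561. Profit = 1442 − 1561 = -¥119.
That loss of ¥119 beats the ¥1099 the firm would lose by shutting down; producing recovers ¥980 of fixed cost.

Profit = -¥119 at Q = 7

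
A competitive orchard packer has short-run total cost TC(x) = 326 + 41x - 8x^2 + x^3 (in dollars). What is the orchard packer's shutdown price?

The shutdown price is the minimum of AVC. VC = 41x - 8x^2 + x^3, so AVC = 41 - 8x + x^2.
At the minimum of AVC, MC = AVC. MC = 41 - 16x + 3x^2; setting MC = AVC gives 2x^2 - 8x = 0, so x = 4. min AVC = 25.
The firm shuts down for any P below $25.

$25 per unit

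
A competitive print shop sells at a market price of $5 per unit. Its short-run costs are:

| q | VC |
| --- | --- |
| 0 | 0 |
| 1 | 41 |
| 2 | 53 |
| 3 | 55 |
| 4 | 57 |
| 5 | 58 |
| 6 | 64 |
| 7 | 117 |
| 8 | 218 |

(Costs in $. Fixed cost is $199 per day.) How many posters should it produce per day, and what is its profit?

q = 0 (shut down); profit = -$199

Compute π = P·q − TC at each output: q=0: -199; q=1: -235; q=2: -242; q=3: -239; q=4: -236; q=5: -232; q=6: -233; q=7: -281; q=8: -377.
Profit is highest at q = 0. Equivalently, the lowest AVC in the table is 64/6 ≈ $10.67 at q = 6, and P = $5 falls below it — price never covers variable cost, so the firm shuts down and loses only its fixed cost.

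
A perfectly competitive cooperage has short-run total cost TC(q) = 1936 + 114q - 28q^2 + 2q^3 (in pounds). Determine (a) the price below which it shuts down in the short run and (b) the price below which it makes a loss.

Shutdown price = £16; break-even price = £224

Shutdown price = min AVC. AVC = 114 - 28q + 2q^2, with vertex at q = 7 and minimum £16.
ATC = 1936/q + 114 - 28q + 2q^2. Setting dATC/dq = −1936/q^2 − 28 + 4q = 0 gives q = 11 (since 4·11^3 − 28·11^2 = 1936).
min ATC = 1936/11 + 114 − 28·11 + 2·11^2 = £224. That is the break-even price.
For £16 ≤ P < £224 the firm produces at a loss; below £16 it shuts down.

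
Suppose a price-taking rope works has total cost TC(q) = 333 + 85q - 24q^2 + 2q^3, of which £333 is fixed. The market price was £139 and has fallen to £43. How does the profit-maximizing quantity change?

Output falls from 9 to 7

MC = 85 - 48q + 6q^2; the shutdown threshold is min AVC = £13 (at q = 6).
At P = £139 ≥ min AVC, set P = MC on the rising branch: q = 9.
At P = £43 ≥ min AVC, set P = MC: q = 7. The firm stays open but cuts output.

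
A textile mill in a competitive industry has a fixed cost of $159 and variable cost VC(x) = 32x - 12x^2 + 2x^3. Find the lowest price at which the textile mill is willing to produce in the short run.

The shutdown price is the minimum of AVC. VC = 32x - 12x^2 + 2x^3, so AVC = 32 - 12x + 2x^2.
dAVC/dx = -12 + 4x = 0 gives x = 3. min AVC = 32 - 12·3 + 2·3^2 = 14.
For P < $14 the firm produces nothing.

$14 per unit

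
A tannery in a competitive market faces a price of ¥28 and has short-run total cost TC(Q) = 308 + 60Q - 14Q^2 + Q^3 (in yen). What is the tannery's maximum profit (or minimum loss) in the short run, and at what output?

AVC = 60 - 14Q + Q^2; min AVC = ¥11 at Q = 7. Since P = ¥28 ≥ min AVC, the firm produces.
MC = 60 - 28Q + 3Q^2. Setting P = MC and taking the root on the rising branch gives Q* = 8.
TR = 28·8 = 224. TC = 308 + 96 = 404. Profit = 224 − 404 = -¥180.
That loss of ¥180 beats the ¥308 the firm would lose by shutting down; producing recovers ¥128 of fixed cost.

Profit = -¥180 at Q = 8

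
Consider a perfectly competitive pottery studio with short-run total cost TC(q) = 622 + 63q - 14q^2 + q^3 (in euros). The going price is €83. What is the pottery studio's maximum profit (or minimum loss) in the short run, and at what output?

AVC = 63 - 14q + q^2 has its minimum €14 at q = 7; price €83 clears that bar, so the firm operates.
With MC = 63 - 28q + 3q^2, P = MC on the upward-sloping part at q* = 10.
TR = 83·10 = 830. TC = 622 + 230 = 852. Profit = 830 − 852 = -€22.
Shutting down would mean losing the fixed cost of €622, so operating at a loss of €22 is better by €600.

Profit = -€22 at q = 10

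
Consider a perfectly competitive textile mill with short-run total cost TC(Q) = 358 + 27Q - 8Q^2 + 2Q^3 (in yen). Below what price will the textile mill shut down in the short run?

¥19 per unit

Short-run supply begins at min AVC. From VC = 27Q - 8Q^2 + 2Q^3, AVC = 27 - 8Q + 2Q^2.
At the minimum of AVC, MC = AVC. MC = 27 - 16Q + 6Q^2; setting MC = AVC gives 4Q^2 - 8Q = 0, so Q = 2. min AVC = 19.
So the shutdown price is ¥19.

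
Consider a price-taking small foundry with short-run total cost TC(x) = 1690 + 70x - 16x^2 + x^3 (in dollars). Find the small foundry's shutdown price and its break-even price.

Shutdown price = $6; break-even price = $161

Shutdown price = min AVC. AVC = 70 - 16x + x^2, with vertex at x = 8 and minimum $6.
ATC = 1690/x + 70 - 16x + x^2. Setting dATC/dx = −1690/x^2 − 16 + 2x = 0 gives x = 13 (since 2·13^3 − 16·13^2 = 1690).
min ATC = 1690/13 + 70 − 16·13 + 13^2 = $161. That is the break-even price.
For $6 ≤ P < $161 the firm produces at a loss; below $6 it shuts down.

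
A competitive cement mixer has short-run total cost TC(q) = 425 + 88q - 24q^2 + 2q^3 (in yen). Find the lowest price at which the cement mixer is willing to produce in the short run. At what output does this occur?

The firm shuts down when price falls below the minimum of average variable cost. AVC = VC/q = 88 - 24q + 2q^2.
dAVC/dq = -24 + 4q = 0 gives q = 6. min AVC = 88 - 24·6 + 2·6^2 = 16.
The firm shuts down for any P below ¥16.

¥16 per unit, at q = 6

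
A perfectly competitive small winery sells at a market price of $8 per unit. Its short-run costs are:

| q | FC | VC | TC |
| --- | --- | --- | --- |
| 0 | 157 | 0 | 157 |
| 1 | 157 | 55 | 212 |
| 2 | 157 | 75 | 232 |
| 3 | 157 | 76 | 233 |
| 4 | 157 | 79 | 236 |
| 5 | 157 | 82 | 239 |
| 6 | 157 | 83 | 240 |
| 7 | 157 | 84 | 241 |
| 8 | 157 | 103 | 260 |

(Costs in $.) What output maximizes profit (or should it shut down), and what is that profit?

q = 0 (shut down); profit = -$157

Tabulate TR − TC: q=0: -157; q=1: -204; q=2: -216; q=3: -209; q=4: -204; q=5: -199; q=6: -192; q=7: -185; q=8: -196.
Profit is highest at q = 0. Equivalently, the lowest AVC in the table is 84/7 ≈ $12 at q = 7, and P = $8 falls below it — price never covers variable cost, so the firm shuts down and loses only its fixed cost.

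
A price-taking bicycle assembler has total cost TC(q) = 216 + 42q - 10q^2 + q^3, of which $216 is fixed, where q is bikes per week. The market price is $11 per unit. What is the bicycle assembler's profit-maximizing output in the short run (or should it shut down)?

Variable cost is VC = 42q - 10q^2 + q^3, so AVC = VC/q = 42 - 10q + q^2 and MC = dTC/dq = 42 - 20q + 3q^2.
The AVC parabola has its vertex at q = 10/2 = 5, where AVC = 42 - 10·5 + 5^2 = $17.
P = $11 lies below min AVC = $17; no output level covers variable cost.
Shutting down limits the loss to fixed cost, $216.

Shut down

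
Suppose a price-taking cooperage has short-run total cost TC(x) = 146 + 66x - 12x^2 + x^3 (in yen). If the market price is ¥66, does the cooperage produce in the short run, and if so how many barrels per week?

Strip out fixed cost: VC = 66x - 12x^2 + x^3. Then AVC = 66 - 12x + x^2 and MC = 66 - 24x + 3x^2.
AVC hits its minimum where MC = AVC, at x = 6, giving min AVC = 66 - 12·6 + 6^2 = ¥30.
Since P = ¥66 ≥ min AVC = ¥30, price covers variable cost and the firm should produce.
Set P = MC: 66 = 66 - 24x + 3x^2 → -24x + 3x^2 = 0. The roots are x = 0 and x = 8; the profit-maximizing output is on the rising part of MC, so x* = 8.
Check: AVC at x = 8 is ¥34 ≤ P, so revenue covers variable cost.
Profit = P·x − TC = 66·8 − 418 = ¥110.

Produce at x = 8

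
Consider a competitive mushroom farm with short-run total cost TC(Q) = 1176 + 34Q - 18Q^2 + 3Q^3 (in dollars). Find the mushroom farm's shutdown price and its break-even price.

AVC = 34 - 18Q + 3Q^2; minimized at Q = 3, giving min AVC = $7. That is the shutdown price.
ATC = 1176/Q + 34 - 18Q + 3Q^2. Setting dATC/dQ = −1176/Q^2 − 18 + 6Q = 0 gives Q = 7 (since 6·7^3 − 18·7^2 = 1176).
min ATC = 1176/7 + 34 − 18·7 + 3·7^2 = $223. That is the break-even price.
Between these two prices the firm operates at a loss; above $223 it earns a profit.

Shutdown price = $7; break-even price = $223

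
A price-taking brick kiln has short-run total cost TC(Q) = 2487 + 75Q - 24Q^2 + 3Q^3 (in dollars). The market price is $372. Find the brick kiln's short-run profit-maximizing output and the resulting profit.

Profit = -$57 at Q = 9

AVC = 75 - 24Q + 3Q^2 has its minimum $27 at Q = 4; price $372 clears that bar, so the firm operates.
MC = 75 - 48Q + 9Q^2. Setting P = MC and taking the root on the rising branch gives Q* = 9.
TR = 372·9 = 3348. TC = 2487 + 918 = 3405. Profit = 3348 − 3405 = -$57.
Shutting down would mean losing the fixed cost of $2487, so operating at a loss of $57 is better by $2430.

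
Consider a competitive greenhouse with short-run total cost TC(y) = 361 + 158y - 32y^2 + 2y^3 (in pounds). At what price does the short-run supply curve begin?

The shutdown price is the minimum of AVC. VC = 158y - 32y^2 + 2y^3, so AVC = 158 - 32y + 2y^2.
dAVC/dy = -32 + 4y = 0 gives y = 8. min AVC = 158 - 32·8 + 2·8^2 = 30.
So the shutdown price is £30.

£30 per unit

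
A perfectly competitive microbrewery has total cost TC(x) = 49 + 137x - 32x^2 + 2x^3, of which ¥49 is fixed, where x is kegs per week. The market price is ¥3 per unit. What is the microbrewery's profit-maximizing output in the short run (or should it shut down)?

Strip out fixed cost: VC = 137x - 32x^2 + 2x^3. Then AVC = 137 - 32x + 2x^2 and MC = 137 - 64x + 6x^2.
AVC is minimized where dAVC/dx = -32 + 4x = 0, at x = 8; min AVC = 137 - 32·8 + 2·8^2 = ¥9.
With P < min AVC (¥3 < ¥9), every unit sold adds to the loss.
Shutting down limits the loss to fixed cost, ¥49.

Shut down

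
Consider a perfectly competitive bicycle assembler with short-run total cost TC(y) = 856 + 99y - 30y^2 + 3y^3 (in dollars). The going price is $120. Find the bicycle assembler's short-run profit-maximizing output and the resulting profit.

AVC = 99 - 30y + 3y^2; min AVC = $24 at y = 5. Since P = $120 ≥ min AVC, the firm produces.
With MC = 99 - 60y + 9y^2, P = MC on the upward-sloping part at y* = 7.
TR = 120·7 = 840. TC = 856 + 252 = 1108. Profit = 840 − 1108 = -$268.
Shutting down would mean losing the fixed cost of $856, so operating at a loss of $268 is better by $588.

Profit = -$268 at y = 7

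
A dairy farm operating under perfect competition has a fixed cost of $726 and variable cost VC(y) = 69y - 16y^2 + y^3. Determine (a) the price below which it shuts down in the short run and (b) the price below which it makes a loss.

AVC = 69 - 16y + y^2; minimized at y = 8, giving min AVC = $5. That is the shutdown price.
ATC = 726/y + 69 - 16y + y^2. Setting dATC/dy = −726/y^2 − 16 + 2y = 0 gives y = 11 (since 2·11^3 − 16·11^2 = 726).
min ATC = 726/11 + 69 − 16·11 + 11^2 = $80. That is the break-even price.
For $5 ≤ P < $80 the firm produces at a loss; below $5 it shuts down.

Shutdown price = $5; break-even price = $80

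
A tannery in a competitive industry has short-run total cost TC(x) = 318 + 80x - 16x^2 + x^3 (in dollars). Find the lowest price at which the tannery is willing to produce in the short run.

$16 per unit

Short-run supply begins at min AVC. From VC = 80x - 16x^2 + x^3, AVC = 80 - 16x + x^2.
dAVC/dx = -16 + 2x = 0 gives x = 8. min AVC = 80 - 16·8 + 8^2 = 16.
So the shutdown price is $16.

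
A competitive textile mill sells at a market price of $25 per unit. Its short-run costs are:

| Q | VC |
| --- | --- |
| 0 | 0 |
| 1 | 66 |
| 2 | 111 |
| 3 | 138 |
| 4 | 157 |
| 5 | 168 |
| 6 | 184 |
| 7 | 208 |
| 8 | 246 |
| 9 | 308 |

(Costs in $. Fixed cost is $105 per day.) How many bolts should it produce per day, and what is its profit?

Tabulate TR − TC: Q=0: -105; Q=1: -146; Q=2: -166; Q=3: -168; Q=4: -162; Q=5: -148; Q=6: -139; Q=7: -138; Q=8: -151; Q=9: -188.
Profit is highest at Q = 0. Equivalently, the lowest AVC in the table is 208/7 ≈ $29.71 at Q = 7, and P = $25 falls below it — price never covers variable cost, so the firm shuts down and loses only its fixed cost.

Q = 0 (shut down); profit = -$105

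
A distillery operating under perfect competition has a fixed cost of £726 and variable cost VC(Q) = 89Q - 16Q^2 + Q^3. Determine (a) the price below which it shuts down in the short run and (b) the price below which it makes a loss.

Shutdown price = £25; break-even price = £100

Shutdown price = min AVC. AVC = 89 - 16Q + Q^2, with vertex at Q = 8 and minimum £25.
ATC = 726/Q + 89 - 16Q + Q^2. Setting dATC/dQ = −726/Q^2 − 16 + 2Q = 0 gives Q = 11 (since 2·11^3 − 16·11^2 = 726).
min ATC = 726/11 + 89 − 16·11 + 11^2 = £100. That is the break-even price.
For £25 ≤ P < £100 the firm produces at a loss; below £25 it shuts down.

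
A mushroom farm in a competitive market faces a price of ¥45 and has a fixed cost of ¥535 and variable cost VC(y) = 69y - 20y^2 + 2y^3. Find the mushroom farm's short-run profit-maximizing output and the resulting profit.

Profit = -¥391 at y = 6

AVC = 69 - 20y + 2y^2; min AVC = ¥19 at y = 5. Since P = ¥45 ≥ min AVC, the firm produces.
With MC = 69 - 40y + 6y^2, P = MC on the upward-sloping part at y* = 6.
TR = 45·6 = 270. TC = 535 + 126 = 661. Profit = 270 − 661 = -¥391.
By producing, the firm covers all variable cost plus ¥144 of fixed cost; shutting down would lose the full ¥535.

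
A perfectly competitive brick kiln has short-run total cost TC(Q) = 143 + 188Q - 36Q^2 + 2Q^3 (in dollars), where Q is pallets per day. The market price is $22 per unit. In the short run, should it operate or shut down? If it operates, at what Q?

From TC, MC = TC'(Q) = 188 - 72Q + 6Q^2 and AVC = VC/Q = 188 - 36Q + 2Q^2.
AVC hits its minimum where MC = AVC, at Q = 9, giving min AVC = 188 - 36·9 + 2·9^2 = $26.
With P < min AVC ($22 < $26), every unit sold adds to the loss.
Shutting down limits the loss to fixed cost, $143.

Shut down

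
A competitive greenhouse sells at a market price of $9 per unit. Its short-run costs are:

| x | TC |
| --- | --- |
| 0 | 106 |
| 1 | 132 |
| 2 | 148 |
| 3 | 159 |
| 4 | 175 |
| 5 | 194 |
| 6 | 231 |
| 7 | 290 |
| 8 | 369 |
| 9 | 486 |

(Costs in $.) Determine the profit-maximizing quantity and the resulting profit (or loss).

x = 0 (shut down); profit = -$106

Tabulate TR − TC: x=0: -106; x=1: -123; x=2: -130; x=3: -132; x=4: -139; x=5: -149; x=6: -177; x=7: -227; x=8: -297; x=9: -405.
Profit is highest at x = 0. Equivalently, the lowest AVC in the table is 69/4 ≈ $17.25 at x = 4, and P = $9 falls below it — price never covers variable cost, so the firm shuts down and loses only its fixed cost.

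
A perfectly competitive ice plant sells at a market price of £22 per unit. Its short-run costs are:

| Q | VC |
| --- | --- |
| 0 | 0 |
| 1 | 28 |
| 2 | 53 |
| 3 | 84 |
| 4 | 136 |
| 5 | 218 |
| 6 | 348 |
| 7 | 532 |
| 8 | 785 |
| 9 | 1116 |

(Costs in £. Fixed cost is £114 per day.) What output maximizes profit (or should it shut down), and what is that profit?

Profit at each row (π = 22Q − TC): Q=0: -114; Q=1: -120; Q=2: -123; Q=3: -132; Q=4: -162; Q=5: -222; Q=6: -330; Q=7: -492; Q=8: -723; Q=9: -1032.
Profit is highest at Q = 0. Equivalently, the lowest AVC in the table is 53/2 ≈ £26.50 at Q = 2, and P = £22 falls below it — price never covers variable cost, so the firm shuts down and loses only its fixed cost.

Q = 0 (shut down); profit = -£114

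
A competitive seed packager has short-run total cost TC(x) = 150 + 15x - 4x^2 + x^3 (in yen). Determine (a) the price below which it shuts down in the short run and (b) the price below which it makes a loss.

Shutdown price = min AVC. AVC = 15 - 4x + x^2, with vertex at x = 2 and minimum ¥11.
ATC = 150/x + 15 - 4x + x^2. Setting dATC/dx = −150/x^2 − 4 + 2x = 0 gives x = 5 (since 2·5^3 − 4·5^2 = 150).
min ATC = 150/5 + 15 − 4·5 + 5^2 = ¥50. That is the break-even price.
Between these two prices the firm operates at a loss; above ¥50 it earns a profit.

Shutdown price = ¥11; break-even price = ¥50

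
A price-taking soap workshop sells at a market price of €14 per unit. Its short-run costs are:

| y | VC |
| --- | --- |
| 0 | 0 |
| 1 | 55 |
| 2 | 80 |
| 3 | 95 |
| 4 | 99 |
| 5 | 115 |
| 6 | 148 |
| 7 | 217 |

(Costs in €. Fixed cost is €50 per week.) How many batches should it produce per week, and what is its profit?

Profit at each row (π = 14y − TC): y=0: -50; y=1: -91; y=2: -102; y=3: -103; y=4: -93; y=5: -95; y=6: -114; y=7: -169.
Profit is highest at y = 0. Equivalently, the lowest AVC in the table is 115/5 ≈ €23 at y = 5, and P = €14 falls below it — price never covers variable cost, so the firm shuts down and loses only its fixed cost.

y = 0 (shut down); profit = -€50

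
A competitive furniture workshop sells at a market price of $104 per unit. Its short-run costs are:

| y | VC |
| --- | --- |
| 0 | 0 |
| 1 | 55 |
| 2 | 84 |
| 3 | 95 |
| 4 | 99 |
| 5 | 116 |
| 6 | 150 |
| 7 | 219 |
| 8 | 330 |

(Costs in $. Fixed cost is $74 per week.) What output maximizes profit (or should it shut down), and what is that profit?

Profit at each row (π = 104y − TC): y=0: -74; y=1: -25; y=2: 50; y=3: 143; y=4: 243; y=5: 330; y=6: 400; y=7: 435; y=8: 428.
Profit is maximized at y = 7. AVC there is 219/7 = $31.29 ≤ P, so producing beats shutting down (which would give -$74).

y = 7; profit = $435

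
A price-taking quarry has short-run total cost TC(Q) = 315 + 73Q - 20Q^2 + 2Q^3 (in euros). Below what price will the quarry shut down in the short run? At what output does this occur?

€23 per unit, at Q = 5

The firm shuts down when price falls below the minimum of average variable cost. AVC = VC/Q = 73 - 20Q + 2Q^2.
dAVC/dQ = -20 + 4Q = 0 gives Q = 5. min AVC = 73 - 20·5 + 2·5^2 = 23.
For P < €23 the firm produces nothing.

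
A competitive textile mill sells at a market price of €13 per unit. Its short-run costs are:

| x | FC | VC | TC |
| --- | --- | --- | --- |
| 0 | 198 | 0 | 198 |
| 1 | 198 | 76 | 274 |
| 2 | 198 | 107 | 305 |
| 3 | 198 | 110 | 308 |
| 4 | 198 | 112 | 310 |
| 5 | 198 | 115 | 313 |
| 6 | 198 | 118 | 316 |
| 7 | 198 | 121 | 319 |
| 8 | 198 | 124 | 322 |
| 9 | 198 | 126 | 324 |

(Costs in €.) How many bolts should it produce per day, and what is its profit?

x = 0 (shut down); profit = -€198

Compute π = P·x − TC at each output: x=0: -198; x=1: -261; x=2: -279; x=3: -269; x=4: -258; x=5: -248; x=6: -238; x=7: -228; x=8: -218; x=9: -207.
Profit is highest at x = 0. Equivalently, the lowest AVC in the table is 126/9 ≈ €14 at x = 9, and P = €13 falls below it — price never covers variable cost, so the firm shuts down and loses only its fixed cost.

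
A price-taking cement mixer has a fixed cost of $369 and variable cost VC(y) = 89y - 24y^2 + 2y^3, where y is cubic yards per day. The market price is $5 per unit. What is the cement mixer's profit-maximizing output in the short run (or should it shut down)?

Shut down

Strip out fixed cost: VC = 89y - 24y^2 + 2y^3. Then AVC = 89 - 24y + 2y^2 and MC = 89 - 48y + 6y^2.
AVC is minimized where dAVC/dy = -24 + 4y = 0, at y = 6; min AVC = 89 - 24·6 + 2·6^2 = $17.
With P < min AVC ($5 < $17), every unit sold adds to the loss.
The firm minimizes its loss by shutting down and losing only its fixed cost of $369.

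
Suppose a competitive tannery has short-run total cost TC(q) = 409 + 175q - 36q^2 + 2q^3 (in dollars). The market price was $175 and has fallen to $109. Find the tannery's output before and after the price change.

Output falls from 12 to 11

MC = 175 - 72q + 6q^2; the shutdown threshold is min AVC = $13 (at q = 9).
At P = $175 ≥ min AVC, set P = MC on the rising branch: q = 12.
At P = $109 ≥ min AVC, set P = MC: q = 11. The firm stays open but cuts output.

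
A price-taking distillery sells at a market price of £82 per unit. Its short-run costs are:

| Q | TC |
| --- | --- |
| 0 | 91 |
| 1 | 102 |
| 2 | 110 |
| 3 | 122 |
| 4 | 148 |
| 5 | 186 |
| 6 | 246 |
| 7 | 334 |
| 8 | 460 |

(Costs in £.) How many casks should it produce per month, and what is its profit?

Q = 6; profit = £246

Profit at each row (π = 82Q − TC): Q=0: -91; Q=1: -20; Q=2: 54; Q=3: 124; Q=4: 180; Q=5: 224; Q=6: 246; Q=7: 240; Q=8: 196.
Profit is maximized at Q = 6. AVC there is 155/6 = £25.83 ≤ P, so producing beats shutting down (which would give -£91).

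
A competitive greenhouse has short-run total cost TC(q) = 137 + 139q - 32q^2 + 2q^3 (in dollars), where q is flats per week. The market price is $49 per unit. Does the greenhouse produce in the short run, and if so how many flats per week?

Produce at q = 9

Variable cost is VC = 139q - 32q^2 + 2q^3, so AVC = VC/q = 139 - 32q + 2q^2 and MC = dTC/dq = 139 - 64q + 6q^2.
AVC is minimized where dAVC/dq = -32 + 4q = 0, at q = 8; min AVC = 139 - 32·8 + 2·8^2 = $11.
Because $49 ≥ $11, revenue can cover variable cost; the firm operates.
Solving P = MC: 90 - 64q + 6q^2 = 0 ⇒ q = 5/3 or 9. On the upward-sloping branch, q* = 9.
Check: AVC at q = 9 is $13 ≤ P, so revenue covers variable cost.
Profit = P·q − TC = 49·9 − 254 = $187.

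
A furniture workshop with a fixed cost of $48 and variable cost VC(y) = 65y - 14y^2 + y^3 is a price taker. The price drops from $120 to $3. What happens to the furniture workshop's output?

Output falls from 11 to 0 (the firm shuts down)

MC = 65 - 28y + 3y^2; the shutdown threshold is min AVC = $16 (at y = 7).
With P = $120 above the shutdown price, P = MC gives y = 11.
At P = $3 < min AVC = $16, price no longer covers variable cost at any output, so the firm shuts down: y = 0.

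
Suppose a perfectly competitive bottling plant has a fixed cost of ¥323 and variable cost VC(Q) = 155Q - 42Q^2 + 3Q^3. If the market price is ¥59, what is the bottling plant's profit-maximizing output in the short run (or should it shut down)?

Produce at Q = 8

Variable cost is VC = 155Q - 42Q^2 + 3Q^3, so AVC = VC/Q = 155 - 42Q + 3Q^2 and MC = dTC/dQ = 155 - 84Q + 9Q^2.
AVC hits its minimum where MC = AVC, at Q = 7, giving min AVC = 155 - 42·7 + 3·7^2 = ¥8.
Because ¥59 ≥ ¥8, revenue can cover variable cost; the firm operates.
Set P = MC: 59 = 155 - 84Q + 9Q^2 → 96 - 84Q + 9Q^2 = 0. The roots are Q = 4/3 and Q = 8; the profit-maximizing output is on the rising part of MC, so Q* = 8.
Check: AVC at Q = 8 is ¥11 ≤ P, so revenue covers variable cost.
Profit = P·Q − TC = 59·8 − 411 = ¥61.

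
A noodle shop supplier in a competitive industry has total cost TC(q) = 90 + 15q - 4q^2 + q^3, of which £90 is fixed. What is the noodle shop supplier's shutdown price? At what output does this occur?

£11 per unit, at q = 2

Short-run supply begins at min AVC. From VC = 15q - 4q^2 + q^3, AVC = 15 - 4q + q^2.
dAVC/dq = -4 + 2q = 0 gives q = 2. min AVC = 15 - 4·2 + 2^2 = 11.
The firm shuts down for any P below £11.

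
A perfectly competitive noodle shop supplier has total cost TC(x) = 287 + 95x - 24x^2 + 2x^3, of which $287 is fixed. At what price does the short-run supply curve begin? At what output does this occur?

$23 per unit, at x = 6

The firm shuts down when price falls below the minimum of average variable cost. AVC = VC/x = 95 - 24x + 2x^2.
At the minimum of AVC, MC = AVC. MC = 95 - 48x + 6x^2; setting MC = AVC gives 4x^2 - 24x = 0, so x = 6. min AVC = 23.
So the shutdown price is $23.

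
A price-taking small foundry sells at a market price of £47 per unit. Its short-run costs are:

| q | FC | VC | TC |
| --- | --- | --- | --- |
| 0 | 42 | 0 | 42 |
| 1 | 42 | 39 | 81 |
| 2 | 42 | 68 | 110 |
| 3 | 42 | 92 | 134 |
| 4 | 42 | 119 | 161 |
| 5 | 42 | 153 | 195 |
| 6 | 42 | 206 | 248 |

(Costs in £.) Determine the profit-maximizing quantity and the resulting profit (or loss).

q = 5; profit = £40

Tabulate TR − TC: q=0: -42; q=1: -34; q=2: -16; q=3: 7; q=4: 27; q=5: 40; q=6: 34.
Profit is maximized at q = 5. AVC there is 153/5 = £30.60 ≤ P, so producing beats shutting down (which would give -£42).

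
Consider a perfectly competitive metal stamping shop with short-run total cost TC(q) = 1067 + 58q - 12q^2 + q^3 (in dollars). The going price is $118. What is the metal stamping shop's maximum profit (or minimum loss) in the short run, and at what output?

Profit = -$267 at q = 10

AVC = 58 - 12q + q^2; min AVC = $22 at q = 6. Since P = $118 ≥ min AVC, the firm produces.
MC = 58 - 24q + 3q^2. Setting P = MC and taking the root on the rising branch gives q* = 10.
TR = 118·10 = 1180. TC = 1067 + 380 = 1447. Profit = 1180 − 1447 = -$267.
By producing, the firm covers all variable cost plus $800 of fixed cost; shutting down would lose the full $1067.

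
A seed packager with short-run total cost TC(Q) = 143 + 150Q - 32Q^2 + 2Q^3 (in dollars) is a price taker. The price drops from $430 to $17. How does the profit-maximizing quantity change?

AVC = 150 - 32Q + 2Q^2, minimized at Q = 8 where min AVC = $22. MC = 150 - 64Q + 6Q^2.
At P = $430 ≥ min AVC, set P = MC on the rising branch: Q = 14.
At P = $17 < min AVC = $22, price no longer covers variable cost at any output, so the firm shuts down: Q = 0.

Output falls from 14 to 0 (the firm shuts down)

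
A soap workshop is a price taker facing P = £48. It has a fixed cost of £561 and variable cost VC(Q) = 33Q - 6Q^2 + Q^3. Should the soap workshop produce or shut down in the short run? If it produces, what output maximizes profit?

From TC, MC = TC'(Q) = 33 - 12Q + 3Q^2 and AVC = VC/Q = 33 - 6Q + Q^2.
AVC is minimized where dAVC/dQ = -6 + 2Q = 0, at Q = 3; min AVC = 33 - 6·3 + 3^2 = £24.
Because £48 ≥ £24, revenue can cover variable cost; the firm operates.
P = MC gives -15 - 12Q + 3Q^2 = 0, with roots -1 and 5. Take the larger (rising MC): Q* = 5.
Check: AVC at Q = 5 is £28 ≤ P, so revenue covers variable cost.
Profit = P·Q − TC = 48·5 − 701 = -£461, a loss, but smaller than the £561 fixed cost the firm would lose by shutting down.

Produce at Q = 5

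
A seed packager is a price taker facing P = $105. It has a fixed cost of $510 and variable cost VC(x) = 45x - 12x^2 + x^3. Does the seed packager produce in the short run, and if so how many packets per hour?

Produce at x = 10

Variable cost is VC = 45x - 12x^2 + x^3, so AVC = VC/x = 45 - 12x + x^2 and MC = dTC/dx = 45 - 24x + 3x^2.
AVC hits its minimum where MC = AVC, at x = 6, giving min AVC = 45 - 12·6 + 6^2 = $9.
Since P = $105 ≥ min AVC = $9, price covers variable cost and the firm should produce.
Solving P = MC: -60 - 24x + 3x^2 = 0 ⇒ x = -2 or 10. On the upward-sloping branch, x* = 10.
Check: AVC at x = 10 is $25 ≤ P, so revenue covers variable cost.
Profit = P·x − TC = 105·10 − 760 = $290.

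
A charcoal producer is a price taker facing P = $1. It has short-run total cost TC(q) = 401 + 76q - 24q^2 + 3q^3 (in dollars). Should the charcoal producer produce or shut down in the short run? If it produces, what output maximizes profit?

Shut down

From TC, MC = TC'(q) = 76 - 48q + 9q^2 and AVC = VC/q = 76 - 24q + 3q^2.
AVC hits its minimum where MC = AVC, at q = 4, giving min AVC = 76 - 24·4 + 3·4^2 = $28.
Since P = $1 < min AVC = $28, price fails to cover variable cost at any output.
The firm minimizes its loss by shutting down and losing only its fixed cost of $401.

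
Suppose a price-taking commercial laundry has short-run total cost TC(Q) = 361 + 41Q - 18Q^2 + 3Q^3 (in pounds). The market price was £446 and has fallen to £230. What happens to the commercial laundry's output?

Output falls from 9 to 7

MC = 41 - 36Q + 9Q^2; the shutdown threshold is min AVC = £14 (at Q = 3).
At P = £446 ≥ min AVC, set P = MC on the rising branch: Q = 9.
At P = £230 ≥ min AVC, set P = MC: Q = 7. The firm stays open but cuts output.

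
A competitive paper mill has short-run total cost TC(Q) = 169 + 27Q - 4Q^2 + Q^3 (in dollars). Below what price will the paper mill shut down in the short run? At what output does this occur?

Short-run supply begins at min AVC. From VC = 27Q - 4Q^2 + Q^3, AVC = 27 - 4Q + Q^2.
dAVC/dQ = -4 + 2Q = 0 gives Q = 2. min AVC = 27 - 4·2 + 2^2 = 23.
For P < $23 the firm produces nothing.

$23 per unit, at Q = 2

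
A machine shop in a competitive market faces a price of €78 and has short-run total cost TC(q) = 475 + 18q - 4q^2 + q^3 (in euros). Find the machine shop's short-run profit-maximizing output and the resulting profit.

Profit = -€187 at q = 6

AVC = 18 - 4q + q^2; min AVC = €14 at q = 2. Since P = €78 ≥ min AVC, the firm produces.
MC = 18 - 8q + 3q^2. Setting P = MC and taking the root on the rising branch gives q* = 6.
TR = 78·6 = 468. TC = 475 + 180 = 655. Profit = 468 − 655 = -€187.
By producing, the firm covers all variable cost plus €288 of fixed cost; shutting down would lose the full €475.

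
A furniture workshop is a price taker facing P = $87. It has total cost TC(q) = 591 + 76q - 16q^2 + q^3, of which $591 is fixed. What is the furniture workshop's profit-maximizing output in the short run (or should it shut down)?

Produce at q = 11

Strip out fixed cost: VC = 76q - 16q^2 + q^3. Then AVC = 76 - 16q + q^2 and MC = 76 - 32q + 3q^2.
The AVC parabola has its vertex at q = 16/2 = 8, where AVC = 76 - 16·8 + 8^2 = $12.
P = $87 exceeds min AVC = $12, so the firm stays open.
Solving P = MC: -11 - 32q + 3q^2 = 0 ⇒ q = -1/3 or 11. On the upward-sloping branch, q* = 11.
Check: AVC at q = 11 is $21 ≤ P, so revenue covers variable cost.
Profit = P·q − TC = 87·11 − 822 = $135.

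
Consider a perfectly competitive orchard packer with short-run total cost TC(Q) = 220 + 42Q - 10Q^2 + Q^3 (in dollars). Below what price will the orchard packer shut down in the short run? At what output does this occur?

Short-run supply begins at min AVC. From VC = 42Q - 10Q^2 + Q^3, AVC = 42 - 10Q + Q^2.
dAVC/dQ = -10 + 2Q = 0 gives Q = 5. min AVC = 42 - 10·5 + 5^2 = 17.
So the shutdown price is $17.

$17 per unit, at Q = 5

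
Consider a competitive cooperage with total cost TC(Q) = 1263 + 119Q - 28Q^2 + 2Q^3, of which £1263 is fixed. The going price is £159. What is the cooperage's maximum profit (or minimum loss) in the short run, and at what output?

Profit = -£63 at Q = 10

AVC = 119 - 28Q + 2Q^2 has its minimum £21 at Q = 7; price £159 clears that bar, so the firm operates.
MC = 119 - 56Q + 6Q^2. Setting P = MC and taking the root on the rising branch gives Q* = 10.
TR = 159·10 = 1590. TC = 1263 + 390 = 1653. Profit = 1590 − 1653 = -£63.
Shutting down would mean losing the fixed cost of £1263, so operating at a loss of £63 is better by £1200.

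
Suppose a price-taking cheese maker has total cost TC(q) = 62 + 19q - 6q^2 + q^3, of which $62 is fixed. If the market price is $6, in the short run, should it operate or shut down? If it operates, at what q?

Shut down

Variable cost is VC = 19q - 6q^2 + q^3, so AVC = VC/q = 19 - 6q + q^2 and MC = dTC/dq = 19 - 12q + 3q^2.
AVC hits its minimum where MC = AVC, at q = 3, giving min AVC = 19 - 6·3 + 3^2 = $10.
With P < min AVC ($6 < $10), every unit sold adds to the loss.
The firm minimizes its loss by shutting down and losing only its fixed cost of $62.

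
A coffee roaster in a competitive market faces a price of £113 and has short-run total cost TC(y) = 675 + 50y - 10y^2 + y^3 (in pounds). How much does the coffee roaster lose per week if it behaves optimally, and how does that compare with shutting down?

AVC = 50 - 10y + y^2; min AVC = £25 at y = 5. Since P = £113 ≥ min AVC, the firm produces.
With MC = 50 - 20y + 3y^2, P = MC on the upward-sloping part at y* = 9.
TR = 113·9 = 1017. TC = 675 + 369 = 1044. Profit = 1017 − 1044 = -£27.
Shutting down would mean losing the fixed cost of £675, so operating at a loss of £27 is better by £648.

Profit = -£27 at y = 9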